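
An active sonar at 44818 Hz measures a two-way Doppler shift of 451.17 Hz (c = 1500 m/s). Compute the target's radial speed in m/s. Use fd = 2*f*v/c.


From fd = 2*f*v/c, v = c*fd/(2*f) = 1500 * 451.17 / (2*44818) = 7.55

7.55 m/s


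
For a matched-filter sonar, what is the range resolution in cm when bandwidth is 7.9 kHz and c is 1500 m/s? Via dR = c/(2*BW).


dR = c/(2*BW) = 1500 / (2 * 7.9e3) = 0.0949 m = 9.49 cm

9.49 cm


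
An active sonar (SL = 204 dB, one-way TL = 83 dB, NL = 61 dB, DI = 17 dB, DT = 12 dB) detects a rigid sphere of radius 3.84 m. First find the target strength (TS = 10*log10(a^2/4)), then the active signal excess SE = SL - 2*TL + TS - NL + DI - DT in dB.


Step 1: TS = 10*log10(3.84^2/4) = 5.67 dB
Step 2: SE = SL - 2*TL + TS - NL + DI - DT = 204 - 2*83 + (5.67) - 61 + 17 - 12 = -12.33

-12.33 dB


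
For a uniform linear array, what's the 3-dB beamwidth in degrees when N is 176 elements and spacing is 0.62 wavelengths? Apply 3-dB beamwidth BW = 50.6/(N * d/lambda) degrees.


BW = 50.6 / (176 * 0.62) = 50.6 / 109.12 = 0.46

0.46 deg


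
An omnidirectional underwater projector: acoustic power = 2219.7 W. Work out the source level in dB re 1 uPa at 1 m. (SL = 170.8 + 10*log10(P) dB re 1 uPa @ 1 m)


SL = 170.8 + 10*log10(2219.7) = 170.8 + 33.46 = 204.26

204.26 dB


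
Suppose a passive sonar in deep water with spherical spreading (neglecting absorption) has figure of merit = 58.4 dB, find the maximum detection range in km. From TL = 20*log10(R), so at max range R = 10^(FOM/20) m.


0.83 km


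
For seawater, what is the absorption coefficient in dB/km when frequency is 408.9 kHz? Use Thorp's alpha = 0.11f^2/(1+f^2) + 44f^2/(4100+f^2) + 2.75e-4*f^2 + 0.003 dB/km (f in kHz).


89.04 dB/km


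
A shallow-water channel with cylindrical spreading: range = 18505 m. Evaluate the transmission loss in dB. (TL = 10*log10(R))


TL = 10*log10(18505) = 42.67

42.67 dB


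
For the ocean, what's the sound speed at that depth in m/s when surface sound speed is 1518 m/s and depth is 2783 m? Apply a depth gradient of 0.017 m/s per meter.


c = 1518 + 0.017 * 2783 = 1565.311

1565.311 m/s


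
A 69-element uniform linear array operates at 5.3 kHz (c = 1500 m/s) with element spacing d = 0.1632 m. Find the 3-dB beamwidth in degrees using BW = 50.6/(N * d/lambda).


Step 1: lambda = 1500/5300 = 0.28302 m
Step 2: d/lambda = 0.1632/0.28302 = 0.5766
Step 3: BW = 50.6/(N * d/lambda) = 50.6/(69 * 0.5766) = 1.27

1.27 deg


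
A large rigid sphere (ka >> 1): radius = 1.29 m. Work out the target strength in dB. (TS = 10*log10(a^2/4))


TS = 10*log10(1.29^2 / 4) = 10*log10(0.416025) = -3.81

-3.81 dB


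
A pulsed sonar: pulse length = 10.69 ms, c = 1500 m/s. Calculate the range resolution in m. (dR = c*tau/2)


8.0175 m


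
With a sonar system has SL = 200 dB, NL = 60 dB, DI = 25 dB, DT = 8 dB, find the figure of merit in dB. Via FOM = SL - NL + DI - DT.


FOM = SL - NL + DI - DT = 200 - 60 + 25 - 8 = 157

157 dB


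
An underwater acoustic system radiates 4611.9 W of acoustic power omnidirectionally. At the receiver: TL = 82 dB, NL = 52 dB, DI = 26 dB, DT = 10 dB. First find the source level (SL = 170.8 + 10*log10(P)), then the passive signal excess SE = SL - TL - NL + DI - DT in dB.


Step 1: SL = 170.8 + 10*log10(4611.9) = 207.44 dB
Step 2: SE = SL - TL - NL + DI - DT = 207.44 - 82 - 52 + 26 - 10 = 89.44

89.44 dB


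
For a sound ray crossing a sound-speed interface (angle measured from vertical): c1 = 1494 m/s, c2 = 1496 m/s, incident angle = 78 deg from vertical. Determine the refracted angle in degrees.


sin(theta2) = (c2/c1)*sin(theta1) = (1496/1494)*sin(78 deg) = 0.97946
theta2 = arcsin(0.97946) = 78.37

78.37 deg


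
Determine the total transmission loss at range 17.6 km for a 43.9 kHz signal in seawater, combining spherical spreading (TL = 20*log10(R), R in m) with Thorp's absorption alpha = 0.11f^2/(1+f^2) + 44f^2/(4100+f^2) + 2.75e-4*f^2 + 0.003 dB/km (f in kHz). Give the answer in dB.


Step 1 (Thorp): alpha = 0.11*1927.21/(1+1927.21) + 44*1927.21/(4100+1927.21) + 2.75e-4*1927.21 + 0.003 = 14.712 dB/km
Step 2: TL_spread = 20*log10(17600) = 84.91 dB
Step 3: TL_abs = alpha*R = 14.712 * 17.6 = 258.93 dB
Step 4: TL_total = 84.91 + 258.93 = 343.84

343.84 dB


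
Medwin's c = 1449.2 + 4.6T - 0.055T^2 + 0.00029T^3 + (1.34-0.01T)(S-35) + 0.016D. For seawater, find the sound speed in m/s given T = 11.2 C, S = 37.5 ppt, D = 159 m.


1499.84 m/s


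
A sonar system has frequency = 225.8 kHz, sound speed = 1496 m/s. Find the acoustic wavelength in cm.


0.66 cm


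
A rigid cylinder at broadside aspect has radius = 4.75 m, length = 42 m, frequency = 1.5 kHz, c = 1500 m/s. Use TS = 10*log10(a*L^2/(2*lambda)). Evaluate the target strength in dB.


lambda = 1500/1500 = 1.0 m
TS = 10*log10(4.75*42^2/(2*1.0)) = 36.22

36.22 dB


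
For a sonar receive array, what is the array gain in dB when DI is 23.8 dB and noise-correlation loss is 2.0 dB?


AG = DI - L_corr = 23.8 - 2.0 = 21.8

21.8 dB


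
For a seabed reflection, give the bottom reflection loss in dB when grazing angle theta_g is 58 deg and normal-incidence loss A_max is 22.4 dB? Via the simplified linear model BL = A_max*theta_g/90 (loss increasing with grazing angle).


14.44 dB


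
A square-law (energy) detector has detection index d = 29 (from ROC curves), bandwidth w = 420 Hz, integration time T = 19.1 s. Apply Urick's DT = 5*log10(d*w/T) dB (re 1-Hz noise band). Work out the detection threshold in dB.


14.02 dB


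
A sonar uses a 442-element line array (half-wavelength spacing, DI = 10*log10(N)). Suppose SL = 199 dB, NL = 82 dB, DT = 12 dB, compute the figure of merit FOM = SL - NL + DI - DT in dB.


131.45 dB


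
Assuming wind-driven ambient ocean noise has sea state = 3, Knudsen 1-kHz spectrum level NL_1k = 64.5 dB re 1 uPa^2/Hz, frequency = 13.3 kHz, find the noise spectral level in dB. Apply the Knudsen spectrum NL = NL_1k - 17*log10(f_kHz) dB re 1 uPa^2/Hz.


NL = NL_1k - 17*log10(f_kHz) = 64.5 - 17*log10(13.3) = 64.5 - (19.11) = 45.39

45.39 dB


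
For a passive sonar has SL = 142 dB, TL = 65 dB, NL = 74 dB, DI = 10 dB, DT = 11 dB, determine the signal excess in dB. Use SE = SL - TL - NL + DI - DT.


SE = SL - TL - NL + DI - DT = 142 - 65 - 74 + 10 - 11 = 2

2 dB


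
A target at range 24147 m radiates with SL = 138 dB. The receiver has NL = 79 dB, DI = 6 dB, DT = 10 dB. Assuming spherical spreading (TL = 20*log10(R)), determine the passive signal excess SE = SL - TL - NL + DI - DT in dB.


-32.66 dB


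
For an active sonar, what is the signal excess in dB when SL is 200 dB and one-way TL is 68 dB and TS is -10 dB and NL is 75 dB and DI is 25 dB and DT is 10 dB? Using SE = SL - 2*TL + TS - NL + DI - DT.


SE = SL - 2*TL + TS - NL + DI - DT = 200 - 2*68 + (-10) - 75 + 25 - 10 = -6

-6 dB


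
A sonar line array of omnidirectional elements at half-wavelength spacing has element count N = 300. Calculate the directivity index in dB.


DI = 10*log10(300) = 24.77

24.77 dB


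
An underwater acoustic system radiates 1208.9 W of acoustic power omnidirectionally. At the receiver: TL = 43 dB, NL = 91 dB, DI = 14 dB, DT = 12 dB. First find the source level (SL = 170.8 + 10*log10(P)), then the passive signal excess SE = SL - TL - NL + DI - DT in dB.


Step 1: SL = 170.8 + 10*log10(1208.9) = 201.62 dB
Step 2: SE = SL - TL - NL + DI - DT = 201.62 - 43 - 91 + 14 - 12 = 69.62

69.62 dB


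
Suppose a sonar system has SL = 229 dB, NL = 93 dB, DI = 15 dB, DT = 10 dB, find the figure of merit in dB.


FOM = SL - NL + DI - DT = 229 - 93 + 15 - 10 = 141

141 dB


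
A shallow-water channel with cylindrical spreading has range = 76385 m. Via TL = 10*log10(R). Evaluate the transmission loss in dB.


TL = 10*log10(76385) = 48.83

48.83 dB


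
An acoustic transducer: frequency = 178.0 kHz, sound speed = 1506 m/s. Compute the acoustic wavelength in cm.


0.85 cm


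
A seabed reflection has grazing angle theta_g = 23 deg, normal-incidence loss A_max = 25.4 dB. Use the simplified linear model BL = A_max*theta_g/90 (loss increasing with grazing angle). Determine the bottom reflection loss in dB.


BL = A_max * theta_g / 90 = 25.4 * 23 / 90 = 6.49

6.49 dB


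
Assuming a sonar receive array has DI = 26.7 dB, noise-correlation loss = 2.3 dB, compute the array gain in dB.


AG = DI - L_corr = 26.7 - 2.3 = 24.4

24.4 dB


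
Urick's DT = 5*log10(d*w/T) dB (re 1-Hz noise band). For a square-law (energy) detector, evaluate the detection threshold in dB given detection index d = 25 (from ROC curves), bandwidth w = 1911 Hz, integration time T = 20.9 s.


16.8 dB


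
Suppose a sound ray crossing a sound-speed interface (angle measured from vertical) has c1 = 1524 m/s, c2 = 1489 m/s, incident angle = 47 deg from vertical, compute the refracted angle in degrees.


sin(theta2) = (c2/c1)*sin(theta1) = (1489/1524)*sin(47 deg) = 0.71456
theta2 = arcsin(0.71456) = 45.61

45.61 deg


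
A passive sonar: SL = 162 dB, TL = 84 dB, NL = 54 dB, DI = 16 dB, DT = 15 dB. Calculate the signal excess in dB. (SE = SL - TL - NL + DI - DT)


SE = SL - TL - NL + DI - DT = 162 - 84 - 54 + 16 - 15 = 25

25 dB


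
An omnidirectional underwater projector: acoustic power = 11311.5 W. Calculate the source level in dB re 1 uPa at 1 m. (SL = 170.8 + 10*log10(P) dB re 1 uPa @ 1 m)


211.34 dB


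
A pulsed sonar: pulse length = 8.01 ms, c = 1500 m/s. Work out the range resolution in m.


6.0075 m


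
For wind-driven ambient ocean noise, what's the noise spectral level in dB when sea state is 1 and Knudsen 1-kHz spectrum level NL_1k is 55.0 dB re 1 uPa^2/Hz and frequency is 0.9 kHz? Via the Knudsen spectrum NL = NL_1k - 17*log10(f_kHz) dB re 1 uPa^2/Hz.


55.78 dB


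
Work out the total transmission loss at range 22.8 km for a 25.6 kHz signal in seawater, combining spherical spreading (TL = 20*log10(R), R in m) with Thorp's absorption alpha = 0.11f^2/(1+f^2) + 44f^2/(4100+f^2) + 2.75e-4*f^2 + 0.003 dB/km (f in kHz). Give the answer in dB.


Step 1 (Thorp): alpha = 0.11*655.36/(1+655.36) + 44*655.36/(4100+655.36) + 2.75e-4*655.36 + 0.003 = 6.3569 dB/km
Step 2: TL_spread = 20*log10(22800) = 87.16 dB
Step 3: TL_abs = alpha*R = 6.3569 * 22.8 = 144.94 dB
Step 4: TL_total = 87.16 + 144.94 = 232.1

232.1 dB


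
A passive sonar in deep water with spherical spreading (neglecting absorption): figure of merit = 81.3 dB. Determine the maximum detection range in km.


At max range FOM = TL, so 20*log10(R) = 81.3
R = 10^(81.3/20) = 11614.49 m = 11.61 km

11.61 km


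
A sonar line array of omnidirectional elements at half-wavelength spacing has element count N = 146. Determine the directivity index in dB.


DI = 10*log10(146) = 21.64

21.64 dB


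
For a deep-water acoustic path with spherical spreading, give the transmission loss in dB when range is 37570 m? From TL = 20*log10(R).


TL = 20*log10(37570) = 91.5

91.5 dB


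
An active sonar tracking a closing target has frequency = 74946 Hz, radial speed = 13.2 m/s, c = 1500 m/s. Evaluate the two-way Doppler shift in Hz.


fd = 2*f*v/c = 2 * 74946 * 13.2 / 1500 = 1319.05

1319.05 Hz


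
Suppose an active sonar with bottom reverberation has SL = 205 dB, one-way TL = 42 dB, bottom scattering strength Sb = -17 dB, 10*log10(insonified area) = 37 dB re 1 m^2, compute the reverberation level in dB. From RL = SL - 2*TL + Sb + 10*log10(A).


RL = SL - 2*TL + Sb + 10*log10(A) = 205 - 2*42 + (-17) + 37 = 141

141 dB


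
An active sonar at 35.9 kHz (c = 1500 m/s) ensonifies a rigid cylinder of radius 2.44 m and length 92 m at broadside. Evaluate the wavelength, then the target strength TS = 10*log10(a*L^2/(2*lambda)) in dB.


Step 1: lambda = c/f = 1500/35900 = 0.04178 m
Step 2: TS = 10*log10(a*L^2/(2*lambda)) = 10*log10(2.44*92^2/(2*0.04178)) = 53.93

53.93 dB


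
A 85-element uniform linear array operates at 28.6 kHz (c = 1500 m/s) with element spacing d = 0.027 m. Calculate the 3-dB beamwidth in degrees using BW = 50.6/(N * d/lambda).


1.16 deg


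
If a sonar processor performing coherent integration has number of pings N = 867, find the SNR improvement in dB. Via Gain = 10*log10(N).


29.38 dB


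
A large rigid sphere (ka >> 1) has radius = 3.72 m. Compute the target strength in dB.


TS = 10*log10(3.72^2 / 4) = 10*log10(3.4596) = 5.39

5.39 dB


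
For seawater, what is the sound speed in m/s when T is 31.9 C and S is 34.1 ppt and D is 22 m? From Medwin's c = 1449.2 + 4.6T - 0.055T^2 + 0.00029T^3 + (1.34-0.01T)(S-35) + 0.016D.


1548.82 m/s


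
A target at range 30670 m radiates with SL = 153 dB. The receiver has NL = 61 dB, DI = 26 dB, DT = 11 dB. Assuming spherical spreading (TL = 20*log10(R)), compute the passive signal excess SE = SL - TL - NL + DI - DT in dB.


17.27 dB


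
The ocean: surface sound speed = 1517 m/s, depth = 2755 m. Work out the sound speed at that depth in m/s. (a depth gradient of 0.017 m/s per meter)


1563.835 m/s


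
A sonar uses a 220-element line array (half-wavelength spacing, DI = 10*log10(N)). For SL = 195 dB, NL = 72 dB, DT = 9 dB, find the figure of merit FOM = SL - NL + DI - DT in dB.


Step 1: DI = 10*log10(220) = 23.42 dB
Step 2: FOM = SL - NL + DI - DT = 195 - 72 + 23.42 - 9 = 137.42

137.42 dB


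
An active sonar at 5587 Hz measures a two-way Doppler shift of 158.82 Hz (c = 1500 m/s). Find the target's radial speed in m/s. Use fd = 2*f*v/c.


From fd = 2*f*v/c, v = c*fd/(2*f) = 1500 * 158.82 / (2*5587) = 21.32

21.32 m/s


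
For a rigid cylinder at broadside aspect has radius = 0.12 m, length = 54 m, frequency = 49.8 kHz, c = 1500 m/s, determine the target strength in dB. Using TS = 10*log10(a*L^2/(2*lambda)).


37.64 dB


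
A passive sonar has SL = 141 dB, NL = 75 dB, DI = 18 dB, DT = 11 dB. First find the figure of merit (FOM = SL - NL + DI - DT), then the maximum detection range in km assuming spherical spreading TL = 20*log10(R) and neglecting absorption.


Step 1: FOM = SL - NL + DI - DT = 141 - 75 + 18 - 11 = 73 dB
Step 2: at max range FOM = TL = 20*log10(R), so R = 10^(73/20) = 4466.84 m = 4.47 km

4.47 km


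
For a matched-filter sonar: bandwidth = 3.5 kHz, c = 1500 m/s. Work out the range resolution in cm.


dR = c/(2*BW) = 1500 / (2 * 3.5e3) = 0.2143 m = 21.43 cm

21.43 cm


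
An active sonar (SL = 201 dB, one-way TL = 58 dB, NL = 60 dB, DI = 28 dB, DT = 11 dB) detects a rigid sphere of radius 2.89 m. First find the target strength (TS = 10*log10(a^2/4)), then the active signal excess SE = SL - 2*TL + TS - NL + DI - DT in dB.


Step 1: TS = 10*log10(2.89^2/4) = 3.2 dB
Step 2: SE = SL - 2*TL + TS - NL + DI - DT = 201 - 2*58 + (3.2) - 60 + 28 - 11 = 45.2

45.2 dB


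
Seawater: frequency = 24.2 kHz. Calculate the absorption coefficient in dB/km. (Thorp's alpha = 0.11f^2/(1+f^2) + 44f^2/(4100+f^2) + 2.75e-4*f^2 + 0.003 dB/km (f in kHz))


f^2 = 585.64
alpha = 0.11*585.64/(1+585.64) + 44*585.64/(4100+585.64) + 2.75e-4*585.64 + 0.003 = 5.773

5.773 dB/km


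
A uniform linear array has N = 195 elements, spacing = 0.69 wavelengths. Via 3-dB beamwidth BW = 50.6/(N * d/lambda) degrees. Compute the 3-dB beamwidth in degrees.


BW = 50.6 / (195 * 0.69) = 50.6 / 134.55 = 0.38

0.38 deg


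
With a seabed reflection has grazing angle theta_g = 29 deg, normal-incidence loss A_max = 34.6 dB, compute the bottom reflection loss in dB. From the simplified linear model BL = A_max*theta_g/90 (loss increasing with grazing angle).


BL = A_max * theta_g / 90 = 34.6 * 29 / 90 = 11.15

11.15 dB


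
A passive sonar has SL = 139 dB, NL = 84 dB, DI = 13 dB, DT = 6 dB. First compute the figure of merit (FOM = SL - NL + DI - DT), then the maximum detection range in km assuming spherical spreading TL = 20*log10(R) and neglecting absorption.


Step 1: FOM = SL - NL + DI - DT = 139 - 84 + 13 - 6 = 62 dB
Step 2: at max range FOM = TL = 20*log10(R), so R = 10^(62/20) = 1258.93 m = 1.26 km

1.26 km


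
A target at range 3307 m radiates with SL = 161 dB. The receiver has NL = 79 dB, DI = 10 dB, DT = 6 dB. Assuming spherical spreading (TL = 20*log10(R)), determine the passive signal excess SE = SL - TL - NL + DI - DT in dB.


Step 1: TL = 20*log10(3307) = 70.39 dB
Step 2: SE = 161 - 70.39 - 79 + 10 - 6 = 15.61

15.61 dB


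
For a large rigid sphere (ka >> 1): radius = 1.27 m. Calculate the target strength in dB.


-3.94 dB


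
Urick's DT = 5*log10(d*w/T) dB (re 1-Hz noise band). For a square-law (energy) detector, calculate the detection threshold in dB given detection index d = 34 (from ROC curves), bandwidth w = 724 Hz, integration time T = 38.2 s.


DT = 5*log10(d*w/T) = 5*log10(34 * 724 / 38.2) = 5*log10(644.4) = 14.05

14.05 dB


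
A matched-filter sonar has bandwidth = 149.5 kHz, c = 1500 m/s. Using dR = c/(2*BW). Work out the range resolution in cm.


dR = c/(2*BW) = 1500 / (2 * 149.5e3) = 0.005 m = 0.5 cm

0.5 cm


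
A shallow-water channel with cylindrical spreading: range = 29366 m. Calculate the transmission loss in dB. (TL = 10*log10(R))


TL = 10*log10(29366) = 44.68

44.68 dB


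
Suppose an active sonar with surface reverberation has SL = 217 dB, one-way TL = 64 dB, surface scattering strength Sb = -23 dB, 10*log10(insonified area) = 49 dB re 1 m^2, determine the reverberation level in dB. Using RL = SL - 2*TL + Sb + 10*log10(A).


115 dB


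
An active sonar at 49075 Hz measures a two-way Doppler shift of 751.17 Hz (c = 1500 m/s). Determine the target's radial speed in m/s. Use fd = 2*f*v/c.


From fd = 2*f*v/c, v = c*fd/(2*f) = 1500 * 751.17 / (2*49075) = 11.48

11.48 m/s


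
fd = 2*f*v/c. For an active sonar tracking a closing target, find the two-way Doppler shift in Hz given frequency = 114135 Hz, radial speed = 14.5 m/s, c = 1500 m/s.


fd = 2*f*v/c = 2 * 114135 * 14.5 / 1500 = 2206.61

2206.61 Hz


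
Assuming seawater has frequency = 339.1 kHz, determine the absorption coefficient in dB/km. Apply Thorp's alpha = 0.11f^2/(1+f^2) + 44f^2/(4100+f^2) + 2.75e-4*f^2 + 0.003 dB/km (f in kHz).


f^2 = 114988.81
alpha = 0.11*114988.81/(1+114988.81) + 44*114988.81/(4100+114988.81) + 2.75e-4*114988.81 + 0.003 = 74.22

74.22 dB/km


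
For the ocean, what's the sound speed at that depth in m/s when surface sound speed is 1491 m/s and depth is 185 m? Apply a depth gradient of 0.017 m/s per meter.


c = 1491 + 0.017 * 185 = 1494.145

1494.145 m/s


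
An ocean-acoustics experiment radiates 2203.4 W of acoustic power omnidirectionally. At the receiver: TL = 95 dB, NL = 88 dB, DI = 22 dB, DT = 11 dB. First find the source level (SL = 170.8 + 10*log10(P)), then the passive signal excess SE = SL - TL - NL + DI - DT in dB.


Step 1: SL = 170.8 + 10*log10(2203.4) = 204.23 dB
Step 2: SE = SL - TL - NL + DI - DT = 204.23 - 95 - 88 + 22 - 11 = 32.23

32.23 dB


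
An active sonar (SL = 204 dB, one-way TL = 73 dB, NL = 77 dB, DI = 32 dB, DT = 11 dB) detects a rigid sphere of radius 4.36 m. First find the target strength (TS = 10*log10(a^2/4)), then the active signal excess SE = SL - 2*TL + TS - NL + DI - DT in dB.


Step 1: TS = 10*log10(4.36^2/4) = 6.77 dB
Step 2: SE = SL - 2*TL + TS - NL + DI - DT = 204 - 2*73 + (6.77) - 77 + 32 - 11 = 8.77

8.77 dB


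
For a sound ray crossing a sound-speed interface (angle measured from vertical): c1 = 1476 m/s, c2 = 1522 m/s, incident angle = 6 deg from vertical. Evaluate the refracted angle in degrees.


sin(theta2) = (c2/c1)*sin(theta1) = (1522/1476)*sin(6 deg) = 0.10779
theta2 = arcsin(0.10779) = 6.19

6.19 deg


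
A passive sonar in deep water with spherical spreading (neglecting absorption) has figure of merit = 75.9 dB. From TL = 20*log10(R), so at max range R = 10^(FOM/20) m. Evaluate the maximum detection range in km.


At max range FOM = TL, so 20*log10(R) = 75.9
R = 10^(75.9/20) = 6237.35 m = 6.24 km

6.24 km


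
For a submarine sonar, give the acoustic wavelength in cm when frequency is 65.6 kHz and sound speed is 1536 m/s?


lambda = c/f = 1536 / 65600 = 0.0234 m = 2.34 cm

2.34 cm


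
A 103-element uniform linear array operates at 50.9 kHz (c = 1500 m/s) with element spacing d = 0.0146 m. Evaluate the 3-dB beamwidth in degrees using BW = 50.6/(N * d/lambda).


Step 1: lambda = 1500/50900 = 0.02947 m
Step 2: d/lambda = 0.0146/0.02947 = 0.4954
Step 3: BW = 50.6/(N * d/lambda) = 50.6/(103 * 0.4954) = 0.99

0.99 deg


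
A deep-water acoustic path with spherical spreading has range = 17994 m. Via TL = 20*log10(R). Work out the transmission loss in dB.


85.1 dB


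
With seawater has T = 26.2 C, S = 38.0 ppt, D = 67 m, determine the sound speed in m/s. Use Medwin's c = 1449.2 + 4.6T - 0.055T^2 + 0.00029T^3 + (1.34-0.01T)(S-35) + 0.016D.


c = 1449.2 + 4.6*26.2 - 0.055*26.2^2 + 0.00029*26.2^3 + (1.34 - 0.01*26.2)*(38.0 - 35) + 0.016*67 = 1541.49

1541.49 m/s


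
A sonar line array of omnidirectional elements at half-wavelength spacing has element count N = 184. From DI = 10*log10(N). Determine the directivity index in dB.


DI = 10*log10(184) = 22.65

22.65 dB


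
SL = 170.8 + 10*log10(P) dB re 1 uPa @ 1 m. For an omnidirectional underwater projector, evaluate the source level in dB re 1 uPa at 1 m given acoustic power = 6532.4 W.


208.95 dB


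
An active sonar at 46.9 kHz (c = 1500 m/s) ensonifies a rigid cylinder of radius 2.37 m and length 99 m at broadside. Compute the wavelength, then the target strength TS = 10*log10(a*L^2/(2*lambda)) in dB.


Step 1: lambda = c/f = 1500/46900 = 0.03198 m
Step 2: TS = 10*log10(a*L^2/(2*lambda)) = 10*log10(2.37*99^2/(2*0.03198)) = 55.6

55.6 dB


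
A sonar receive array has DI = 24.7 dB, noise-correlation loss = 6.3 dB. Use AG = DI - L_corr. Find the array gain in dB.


AG = DI - L_corr = 24.7 - 6.3 = 18.4

18.4 dB


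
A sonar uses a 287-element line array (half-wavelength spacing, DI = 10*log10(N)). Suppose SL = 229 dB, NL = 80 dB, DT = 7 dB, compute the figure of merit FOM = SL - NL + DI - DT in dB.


Step 1: DI = 10*log10(287) = 24.58 dB
Step 2: FOM = SL - NL + DI - DT = 229 - 80 + 24.58 - 7 = 166.58

166.58 dB


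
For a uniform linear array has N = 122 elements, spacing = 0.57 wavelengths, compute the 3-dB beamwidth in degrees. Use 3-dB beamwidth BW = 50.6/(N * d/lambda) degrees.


BW = 50.6 / (122 * 0.57) = 50.6 / 69.54 = 0.73

0.73 deg


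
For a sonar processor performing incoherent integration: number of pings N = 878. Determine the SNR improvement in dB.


Gain = 5*log10(878) = 14.72

14.72 dB


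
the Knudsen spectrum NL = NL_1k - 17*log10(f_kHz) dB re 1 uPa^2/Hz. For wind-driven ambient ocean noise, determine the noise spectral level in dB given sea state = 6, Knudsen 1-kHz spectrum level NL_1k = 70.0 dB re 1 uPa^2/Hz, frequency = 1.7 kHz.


NL = NL_1k - 17*log10(f_kHz) = 70.0 - 17*log10(1.7) = 70.0 - (3.92) = 66.08

66.08 dB


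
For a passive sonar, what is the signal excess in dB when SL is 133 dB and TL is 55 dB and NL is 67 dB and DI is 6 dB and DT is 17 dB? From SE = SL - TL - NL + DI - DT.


SE = SL - TL - NL + DI - DT = 133 - 55 - 67 + 6 - 17 = 0

0 dB


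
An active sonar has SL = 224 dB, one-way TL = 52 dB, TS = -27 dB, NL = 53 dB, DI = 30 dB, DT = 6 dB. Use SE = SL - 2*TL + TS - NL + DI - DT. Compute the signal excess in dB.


SE = SL - 2*TL + TS - NL + DI - DT = 224 - 2*52 + (-27) - 53 + 30 - 6 = 64

64 dB


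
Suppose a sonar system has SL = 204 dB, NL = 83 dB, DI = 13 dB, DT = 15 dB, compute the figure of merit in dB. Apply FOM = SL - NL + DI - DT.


FOM = SL - NL + DI - DT = 204 - 83 + 13 - 15 = 119

119 dB


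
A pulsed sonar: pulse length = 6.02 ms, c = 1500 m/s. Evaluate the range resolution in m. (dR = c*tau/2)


4.515 m


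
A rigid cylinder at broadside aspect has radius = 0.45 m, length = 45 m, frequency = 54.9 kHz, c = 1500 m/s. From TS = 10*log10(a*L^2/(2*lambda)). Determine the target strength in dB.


42.22 dB


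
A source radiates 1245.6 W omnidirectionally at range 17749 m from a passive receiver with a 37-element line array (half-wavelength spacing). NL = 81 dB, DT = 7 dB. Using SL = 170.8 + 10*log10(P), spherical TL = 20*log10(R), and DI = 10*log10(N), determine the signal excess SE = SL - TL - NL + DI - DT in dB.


Step 1: SL = 170.8 + 10*log10(1245.6) = 201.75 dB
Step 2: TL = 20*log10(17749) = 84.98 dB
Step 3: DI = 10*log10(37) = 15.68 dB
Step 4: SE = SL - TL - NL + DI - DT = 201.75 - 84.98 - 81 + 15.68 - 7 = 44.45

44.45 dB


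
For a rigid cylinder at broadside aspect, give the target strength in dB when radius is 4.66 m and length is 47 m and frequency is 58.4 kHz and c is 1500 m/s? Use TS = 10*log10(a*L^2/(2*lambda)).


lambda = 1500/58400 = 0.02568 m
TS = 10*log10(4.66*47^2/(2*0.02568)) = 53.02

53.02 dB


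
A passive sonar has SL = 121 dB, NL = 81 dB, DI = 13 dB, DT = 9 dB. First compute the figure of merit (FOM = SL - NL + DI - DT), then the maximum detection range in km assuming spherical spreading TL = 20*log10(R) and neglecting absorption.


Step 1: FOM = SL - NL + DI - DT = 121 - 81 + 13 - 9 = 44 dB
Step 2: at max range FOM = TL = 20*log10(R), so R = 10^(44/20) = 158.49 m = 0.16 km

0.16 km


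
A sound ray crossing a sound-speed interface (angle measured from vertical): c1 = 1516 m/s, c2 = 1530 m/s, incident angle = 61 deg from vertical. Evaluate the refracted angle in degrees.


sin(theta2) = (c2/c1)*sin(theta1) = (1530/1516)*sin(61 deg) = 0.8827
theta2 = arcsin(0.8827) = 61.97

61.97 deg


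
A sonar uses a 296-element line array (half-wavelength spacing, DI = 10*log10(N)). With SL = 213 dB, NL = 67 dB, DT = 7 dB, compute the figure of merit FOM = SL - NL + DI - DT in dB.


Step 1: DI = 10*log10(296) = 24.71 dB
Step 2: FOM = SL - NL + DI - DT = 213 - 67 + 24.71 - 7 = 163.71

163.71 dB


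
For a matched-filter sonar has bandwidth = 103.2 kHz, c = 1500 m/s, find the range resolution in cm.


dR = c/(2*BW) = 1500 / (2 * 103.2e3) = 0.0073 m = 0.73 cm

0.73 cm


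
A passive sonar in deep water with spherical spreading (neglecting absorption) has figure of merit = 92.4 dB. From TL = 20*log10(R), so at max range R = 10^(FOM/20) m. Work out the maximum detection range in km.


At max range FOM = TL, so 20*log10(R) = 92.4
R = 10^(92.4/20) = 41686.94 m = 41.69 km

41.69 km


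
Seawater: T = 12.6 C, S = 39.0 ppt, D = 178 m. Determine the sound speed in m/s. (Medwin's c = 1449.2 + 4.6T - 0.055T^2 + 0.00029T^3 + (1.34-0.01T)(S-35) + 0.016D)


1506.71 m/s


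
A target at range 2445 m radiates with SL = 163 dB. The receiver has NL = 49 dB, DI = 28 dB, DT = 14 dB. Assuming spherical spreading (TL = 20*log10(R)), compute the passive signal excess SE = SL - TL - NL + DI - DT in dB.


60.23 dB


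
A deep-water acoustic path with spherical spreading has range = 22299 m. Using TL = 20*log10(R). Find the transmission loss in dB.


TL = 20*log10(22299) = 86.97

86.97 dB


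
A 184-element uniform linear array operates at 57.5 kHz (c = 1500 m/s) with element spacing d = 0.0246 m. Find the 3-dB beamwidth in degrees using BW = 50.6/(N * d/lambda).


Step 1: lambda = 1500/57500 = 0.02609 m
Step 2: d/lambda = 0.0246/0.02609 = 0.9429
Step 3: BW = 50.6/(N * d/lambda) = 50.6/(184 * 0.9429) = 0.29

0.29 deg


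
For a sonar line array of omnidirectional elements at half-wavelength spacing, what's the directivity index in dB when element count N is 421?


DI = 10*log10(421) = 26.24

26.24 dB


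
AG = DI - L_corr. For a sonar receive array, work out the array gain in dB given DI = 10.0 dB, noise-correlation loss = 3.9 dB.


6.1 dB


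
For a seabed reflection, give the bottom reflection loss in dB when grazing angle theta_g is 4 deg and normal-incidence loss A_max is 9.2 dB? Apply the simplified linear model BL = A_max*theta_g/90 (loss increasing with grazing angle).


BL = A_max * theta_g / 90 = 9.2 * 4 / 90 = 0.41

0.41 dB


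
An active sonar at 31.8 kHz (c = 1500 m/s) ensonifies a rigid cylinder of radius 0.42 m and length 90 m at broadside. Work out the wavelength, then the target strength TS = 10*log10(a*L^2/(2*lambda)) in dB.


Step 1: lambda = c/f = 1500/31800 = 0.04717 m
Step 2: TS = 10*log10(a*L^2/(2*lambda)) = 10*log10(0.42*90^2/(2*0.04717)) = 45.57

45.57 dB


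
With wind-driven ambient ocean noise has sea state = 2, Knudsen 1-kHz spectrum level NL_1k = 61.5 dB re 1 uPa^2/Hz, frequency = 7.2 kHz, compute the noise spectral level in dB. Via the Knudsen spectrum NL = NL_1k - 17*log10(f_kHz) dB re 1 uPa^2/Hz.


NL = NL_1k - 17*log10(f_kHz) = 61.5 - 17*log10(7.2) = 61.5 - (14.57) = 46.93

46.93 dB


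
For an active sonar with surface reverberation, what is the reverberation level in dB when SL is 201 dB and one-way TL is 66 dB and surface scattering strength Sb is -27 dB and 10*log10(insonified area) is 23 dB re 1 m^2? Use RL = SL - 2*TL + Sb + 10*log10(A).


RL = SL - 2*TL + Sb + 10*log10(A) = 201 - 2*66 + (-27) + 23 = 65

65 dB


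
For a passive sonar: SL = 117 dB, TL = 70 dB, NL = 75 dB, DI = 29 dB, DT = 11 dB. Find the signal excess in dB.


-10 dB


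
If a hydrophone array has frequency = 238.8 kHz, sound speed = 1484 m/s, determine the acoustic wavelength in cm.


lambda = c/f = 1484 / 238800 = 0.0062 m = 0.62 cm

0.62 cm


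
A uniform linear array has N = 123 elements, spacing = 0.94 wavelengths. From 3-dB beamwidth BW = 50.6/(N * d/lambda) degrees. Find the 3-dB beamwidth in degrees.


BW = 50.6 / (123 * 0.94) = 50.6 / 115.62 = 0.44

0.44 deg


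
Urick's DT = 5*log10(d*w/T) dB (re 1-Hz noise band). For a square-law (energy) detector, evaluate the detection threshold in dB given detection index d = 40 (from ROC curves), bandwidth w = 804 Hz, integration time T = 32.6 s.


14.97 dB


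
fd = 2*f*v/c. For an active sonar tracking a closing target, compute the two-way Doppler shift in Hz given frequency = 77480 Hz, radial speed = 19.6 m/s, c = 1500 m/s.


2024.81 Hz


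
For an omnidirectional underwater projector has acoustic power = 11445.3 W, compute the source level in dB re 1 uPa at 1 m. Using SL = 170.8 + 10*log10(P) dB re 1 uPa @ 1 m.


SL = 170.8 + 10*log10(11445.3) = 170.8 + 40.59 = 211.39

211.39 dB


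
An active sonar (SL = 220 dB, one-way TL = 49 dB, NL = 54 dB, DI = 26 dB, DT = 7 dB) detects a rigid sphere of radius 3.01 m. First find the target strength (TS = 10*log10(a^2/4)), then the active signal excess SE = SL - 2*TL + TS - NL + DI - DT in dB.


Step 1: TS = 10*log10(3.01^2/4) = 3.55 dB
Step 2: SE = SL - 2*TL + TS - NL + DI - DT = 220 - 2*49 + (3.55) - 54 + 26 - 7 = 90.55

90.55 dB


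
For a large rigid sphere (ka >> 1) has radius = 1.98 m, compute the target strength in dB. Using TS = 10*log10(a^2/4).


TS = 10*log10(1.98^2 / 4) = 10*log10(0.9801) = -0.09

-0.09 dB


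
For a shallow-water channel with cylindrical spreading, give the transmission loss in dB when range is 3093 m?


TL = 10*log10(3093) = 34.9

34.9 dB


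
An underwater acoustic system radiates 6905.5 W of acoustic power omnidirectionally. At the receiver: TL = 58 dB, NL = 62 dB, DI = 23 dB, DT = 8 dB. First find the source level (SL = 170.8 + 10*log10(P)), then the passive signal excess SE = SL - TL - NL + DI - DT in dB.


Step 1: SL = 170.8 + 10*log10(6905.5) = 209.19 dB
Step 2: SE = SL - TL - NL + DI - DT = 209.19 - 58 - 62 + 23 - 8 = 104.19

104.19 dB


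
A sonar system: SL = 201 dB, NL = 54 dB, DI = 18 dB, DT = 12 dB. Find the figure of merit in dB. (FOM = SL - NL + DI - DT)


FOM = SL - NL + DI - DT = 201 - 54 + 18 - 12 = 153

153 dB


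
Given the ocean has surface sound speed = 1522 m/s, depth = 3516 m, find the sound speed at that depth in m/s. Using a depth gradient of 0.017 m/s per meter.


c = 1522 + 0.017 * 3516 = 1581.772

1581.772 m/s


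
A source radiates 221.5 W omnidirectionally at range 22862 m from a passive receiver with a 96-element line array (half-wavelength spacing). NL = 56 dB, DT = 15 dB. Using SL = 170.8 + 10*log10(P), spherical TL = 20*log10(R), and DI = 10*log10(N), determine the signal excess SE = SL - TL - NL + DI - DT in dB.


55.89 dB


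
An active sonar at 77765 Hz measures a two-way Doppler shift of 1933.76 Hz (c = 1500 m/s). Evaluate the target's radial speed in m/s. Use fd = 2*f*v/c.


18.65 m/s


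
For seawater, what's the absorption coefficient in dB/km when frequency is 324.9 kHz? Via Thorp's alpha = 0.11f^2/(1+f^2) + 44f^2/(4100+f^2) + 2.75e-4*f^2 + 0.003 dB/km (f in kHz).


71.497 dB/km


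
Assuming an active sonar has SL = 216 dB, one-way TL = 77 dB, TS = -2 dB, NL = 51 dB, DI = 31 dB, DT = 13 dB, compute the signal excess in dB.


SE = SL - 2*TL + TS - NL + DI - DT = 216 - 2*77 + (-2) - 51 + 31 - 13 = 27

27 dB


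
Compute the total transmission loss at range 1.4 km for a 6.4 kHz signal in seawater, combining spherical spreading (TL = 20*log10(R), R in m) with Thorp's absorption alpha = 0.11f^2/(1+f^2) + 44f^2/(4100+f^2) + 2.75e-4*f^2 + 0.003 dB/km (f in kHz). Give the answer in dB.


Step 1 (Thorp): alpha = 0.11*40.96/(1+40.96) + 44*40.96/(4100+40.96) + 2.75e-4*40.96 + 0.003 = 0.5569 dB/km
Step 2: TL_spread = 20*log10(1400) = 62.92 dB
Step 3: TL_abs = alpha*R = 0.5569 * 1.4 = 0.78 dB
Step 4: TL_total = 62.92 + 0.78 = 63.7

63.7 dB


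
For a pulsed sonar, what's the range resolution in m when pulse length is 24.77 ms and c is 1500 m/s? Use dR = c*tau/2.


18.5775 m


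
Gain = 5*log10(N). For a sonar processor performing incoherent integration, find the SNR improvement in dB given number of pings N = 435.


Gain = 5*log10(435) = 13.19

13.19 dB


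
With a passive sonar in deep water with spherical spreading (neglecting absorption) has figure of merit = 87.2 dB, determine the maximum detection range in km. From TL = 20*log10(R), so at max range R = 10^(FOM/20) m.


At max range FOM = TL, so 20*log10(R) = 87.2
R = 10^(87.2/20) = 22908.68 m = 22.91 km

22.91 km


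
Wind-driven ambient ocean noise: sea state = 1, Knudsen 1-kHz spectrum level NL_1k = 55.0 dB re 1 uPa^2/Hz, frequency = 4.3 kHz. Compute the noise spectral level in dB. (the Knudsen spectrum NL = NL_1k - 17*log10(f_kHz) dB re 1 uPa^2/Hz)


NL = NL_1k - 17*log10(f_kHz) = 55.0 - 17*log10(4.3) = 55.0 - (10.77) = 44.23

44.23 dB


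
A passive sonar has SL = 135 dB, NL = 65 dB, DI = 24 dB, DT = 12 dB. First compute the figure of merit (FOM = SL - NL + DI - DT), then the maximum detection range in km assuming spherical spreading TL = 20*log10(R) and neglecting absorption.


Step 1: FOM = SL - NL + DI - DT = 135 - 65 + 24 - 12 = 82 dB
Step 2: at max range FOM = TL = 20*log10(R), so R = 10^(82/20) = 12589.25 m = 12.59 km

12.59 km


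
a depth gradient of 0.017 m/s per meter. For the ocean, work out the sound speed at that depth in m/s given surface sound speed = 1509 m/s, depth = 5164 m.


c = 1509 + 0.017 * 5164 = 1596.788

1596.788 m/s


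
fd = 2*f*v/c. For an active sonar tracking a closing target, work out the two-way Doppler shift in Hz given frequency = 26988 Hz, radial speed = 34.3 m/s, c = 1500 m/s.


1234.25 Hz


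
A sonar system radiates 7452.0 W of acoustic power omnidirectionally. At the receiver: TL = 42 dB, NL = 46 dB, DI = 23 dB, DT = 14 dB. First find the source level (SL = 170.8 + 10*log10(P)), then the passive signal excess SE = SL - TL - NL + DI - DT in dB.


Step 1: SL = 170.8 + 10*log10(7452.0) = 209.52 dB
Step 2: SE = SL - TL - NL + DI - DT = 209.52 - 42 - 46 + 23 - 14 = 130.52

130.52 dB


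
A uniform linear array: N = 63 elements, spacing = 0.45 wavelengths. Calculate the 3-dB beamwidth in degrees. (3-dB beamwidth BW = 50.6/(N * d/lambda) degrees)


BW = 50.6 / (63 * 0.45) = 50.6 / 28.35 = 1.78

1.78 deg


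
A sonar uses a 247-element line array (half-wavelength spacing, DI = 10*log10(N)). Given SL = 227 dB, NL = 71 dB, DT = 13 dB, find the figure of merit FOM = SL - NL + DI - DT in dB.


Step 1: DI = 10*log10(247) = 23.93 dB
Step 2: FOM = SL - NL + DI - DT = 227 - 71 + 23.93 - 13 = 166.93

166.93 dB


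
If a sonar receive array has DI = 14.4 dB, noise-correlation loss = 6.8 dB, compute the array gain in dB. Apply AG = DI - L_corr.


AG = DI - L_corr = 14.4 - 6.8 = 7.6

7.6 dB


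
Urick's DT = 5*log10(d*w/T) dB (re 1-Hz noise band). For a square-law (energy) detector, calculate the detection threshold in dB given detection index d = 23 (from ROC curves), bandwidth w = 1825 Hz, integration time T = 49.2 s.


DT = 5*log10(d*w/T) = 5*log10(23 * 1825 / 49.2) = 5*log10(853.15) = 14.66

14.66 dB


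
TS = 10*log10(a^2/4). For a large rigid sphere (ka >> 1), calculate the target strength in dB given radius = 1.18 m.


TS = 10*log10(1.18^2 / 4) = 10*log10(0.3481) = -4.58

-4.58 dB


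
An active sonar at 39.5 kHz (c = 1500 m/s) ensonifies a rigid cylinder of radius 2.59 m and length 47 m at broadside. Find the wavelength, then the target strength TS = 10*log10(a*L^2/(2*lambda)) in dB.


Step 1: lambda = c/f = 1500/39500 = 0.03797 m
Step 2: TS = 10*log10(a*L^2/(2*lambda)) = 10*log10(2.59*47^2/(2*0.03797)) = 48.77

48.77 dB


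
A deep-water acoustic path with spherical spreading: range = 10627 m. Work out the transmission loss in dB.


TL = 20*log10(10627) = 80.53

80.53 dB


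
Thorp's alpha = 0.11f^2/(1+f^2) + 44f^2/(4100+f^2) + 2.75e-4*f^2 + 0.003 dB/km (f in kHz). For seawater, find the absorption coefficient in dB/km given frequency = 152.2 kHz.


f^2 = 23164.84
alpha = 0.11*23164.84/(1+23164.84) + 44*23164.84/(4100+23164.84) + 2.75e-4*23164.84 + 0.003 = 43.867

43.867 dB/km


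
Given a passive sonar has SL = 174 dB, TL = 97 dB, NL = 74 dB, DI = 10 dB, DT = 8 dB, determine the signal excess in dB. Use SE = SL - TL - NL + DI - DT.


SE = SL - TL - NL + DI - DT = 174 - 97 - 74 + 10 - 8 = 5

5 dB


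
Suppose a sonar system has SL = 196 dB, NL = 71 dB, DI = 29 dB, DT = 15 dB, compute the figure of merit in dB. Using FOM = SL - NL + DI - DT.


139 dB


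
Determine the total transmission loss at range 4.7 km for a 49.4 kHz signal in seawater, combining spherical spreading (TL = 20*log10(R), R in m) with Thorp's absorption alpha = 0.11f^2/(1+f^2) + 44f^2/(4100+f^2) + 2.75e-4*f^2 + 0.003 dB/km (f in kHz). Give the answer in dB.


154.29 dB


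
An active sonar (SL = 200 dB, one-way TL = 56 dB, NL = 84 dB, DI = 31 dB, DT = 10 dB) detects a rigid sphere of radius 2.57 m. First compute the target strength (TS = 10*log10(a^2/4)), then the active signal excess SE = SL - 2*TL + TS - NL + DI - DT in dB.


Step 1: TS = 10*log10(2.57^2/4) = 2.18 dB
Step 2: SE = SL - 2*TL + TS - NL + DI - DT = 200 - 2*56 + (2.18) - 84 + 31 - 10 = 27.18

27.18 dB


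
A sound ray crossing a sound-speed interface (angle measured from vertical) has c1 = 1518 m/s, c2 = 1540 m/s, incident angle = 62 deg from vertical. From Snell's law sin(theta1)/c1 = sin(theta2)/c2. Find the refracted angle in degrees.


sin(theta2) = (c2/c1)*sin(theta1) = (1540/1518)*sin(62 deg) = 0.89574
theta2 = arcsin(0.89574) = 63.6

63.6 deg


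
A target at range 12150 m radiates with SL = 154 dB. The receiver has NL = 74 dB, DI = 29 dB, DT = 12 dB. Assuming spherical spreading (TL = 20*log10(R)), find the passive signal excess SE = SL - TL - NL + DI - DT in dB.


Step 1: TL = 20*log10(12150) = 81.69 dB
Step 2: SE = 154 - 81.69 - 74 + 29 - 12 = 15.31

15.31 dB


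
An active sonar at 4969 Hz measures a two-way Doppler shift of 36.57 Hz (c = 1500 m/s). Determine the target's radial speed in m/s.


From fd = 2*f*v/c, v = c*fd/(2*f) = 1500 * 36.57 / (2*4969) = 5.52

5.52 m/s


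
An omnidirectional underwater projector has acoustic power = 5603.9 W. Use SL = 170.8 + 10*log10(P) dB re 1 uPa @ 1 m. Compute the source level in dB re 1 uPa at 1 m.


SL = 170.8 + 10*log10(5603.9) = 170.8 + 37.48 = 208.28

208.28 dB
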